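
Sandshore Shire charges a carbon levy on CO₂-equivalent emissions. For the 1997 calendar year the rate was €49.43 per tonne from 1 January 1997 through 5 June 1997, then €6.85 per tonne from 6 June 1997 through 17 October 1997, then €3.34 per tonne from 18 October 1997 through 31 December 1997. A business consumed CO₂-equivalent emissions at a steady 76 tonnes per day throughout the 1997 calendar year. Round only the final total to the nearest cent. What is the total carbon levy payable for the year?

€674,840.48

1 January – 5 June 1997: 156 days × 76 tonnes/day = 11,856 tonnes at €49.43/tonne → €586,042.08
6 June – 17 October 1997: 134 days × 76 tonnes/day = 10,184 tonnes at €6.85/tonne → €69,760.40
18 October – 31 December 1997: 75 days × 76 tonnes/day = 5,700 tonnes at €3.34/tonne → €19,038.00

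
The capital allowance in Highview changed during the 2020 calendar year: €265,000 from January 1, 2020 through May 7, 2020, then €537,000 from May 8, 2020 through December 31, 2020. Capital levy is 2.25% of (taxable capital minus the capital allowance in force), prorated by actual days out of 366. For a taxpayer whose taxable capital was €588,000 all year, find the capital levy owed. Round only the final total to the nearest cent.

January 1 – May 7, 2020: 128 days, exemption €265,000 → (€588,000 − €265,000) × 2.25% × 128/366 = €2,541.6393
May 8 – December 31, 2020: 238 days, exemption €537,000 → (€588,000 − €537,000) × 2.25% × 238/366 = €746.1885
Total = €3,287.8279

€3,287.83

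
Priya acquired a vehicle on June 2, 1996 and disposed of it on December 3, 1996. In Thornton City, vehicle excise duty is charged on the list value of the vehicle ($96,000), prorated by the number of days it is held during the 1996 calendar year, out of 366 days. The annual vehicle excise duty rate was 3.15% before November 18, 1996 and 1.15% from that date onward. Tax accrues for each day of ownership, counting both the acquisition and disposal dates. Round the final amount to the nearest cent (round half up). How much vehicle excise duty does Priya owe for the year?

$1,444.59

June 2 – November 17, 1996: 169 days at 3.15% → $96,000 × 3.15% × 169/366 = $1,396.3279
November 18 – December 3, 1996: 16 days at 1.15% → $96,000 × 1.15% × 16/366 = $48.2623
Total = $1,444.5902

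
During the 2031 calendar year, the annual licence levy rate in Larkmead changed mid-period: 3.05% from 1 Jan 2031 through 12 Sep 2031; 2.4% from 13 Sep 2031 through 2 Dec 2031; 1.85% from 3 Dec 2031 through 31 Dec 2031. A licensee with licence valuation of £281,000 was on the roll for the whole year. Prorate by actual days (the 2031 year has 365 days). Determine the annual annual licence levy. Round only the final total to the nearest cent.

£7,897.25

1 Jan – 12 Sep 2031: 255 days at 3.05% → £281,000 × 3.05% × 255/365 = £5,987.6096
13 Sep – 2 Dec 2031: 81 days at 2.4% → £281,000 × 2.4% × 81/365 = £1,496.6137
3 Dec – 31 Dec 2031: 29 days at 1.85% → £281,000 × 1.85% × 29/365 = £413.0315
Total = £7,897.2548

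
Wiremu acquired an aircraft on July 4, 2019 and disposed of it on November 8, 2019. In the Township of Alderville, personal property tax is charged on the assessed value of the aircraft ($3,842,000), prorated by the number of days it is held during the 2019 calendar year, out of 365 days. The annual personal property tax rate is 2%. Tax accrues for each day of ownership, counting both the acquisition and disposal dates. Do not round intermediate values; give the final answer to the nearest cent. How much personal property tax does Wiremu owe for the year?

$26,946.63

Days held (July 4 – November 8, 2019): 128 out of 365
Tax = $3,842,000 × 2% × 128/365 = $26,946.6301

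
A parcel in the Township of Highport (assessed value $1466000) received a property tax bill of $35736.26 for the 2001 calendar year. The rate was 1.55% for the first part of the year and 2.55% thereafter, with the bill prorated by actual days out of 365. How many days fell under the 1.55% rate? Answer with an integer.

Let d = days at the first rate; then 365 − d days at the second rate.
$1466000 × [1.55%·d + 2.55%·(365−d)] / 365 = $35736.26
Solving gives d = 41, so the new rate took effect on 11 Feb 2001.

41 days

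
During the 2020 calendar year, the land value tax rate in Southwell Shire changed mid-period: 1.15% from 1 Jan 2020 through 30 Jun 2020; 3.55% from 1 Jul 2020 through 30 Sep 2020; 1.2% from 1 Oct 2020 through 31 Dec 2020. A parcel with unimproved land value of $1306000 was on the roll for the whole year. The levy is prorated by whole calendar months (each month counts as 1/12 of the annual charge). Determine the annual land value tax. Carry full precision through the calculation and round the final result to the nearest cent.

$23018.25

1 Jan – 30 Jun 2020: 6 months at 1.15% → $1306000 × 1.15% × 6/12 = $7509.5000
1 Jul – 30 Sep 2020: 3 months at 3.55% → $1306000 × 3.55% × 3/12 = $11590.7500
1 Oct – 31 Dec 2020: 3 months at 1.2% → $1306000 × 1.2% × 3/12 = $3918.0000
Total = $23018.2500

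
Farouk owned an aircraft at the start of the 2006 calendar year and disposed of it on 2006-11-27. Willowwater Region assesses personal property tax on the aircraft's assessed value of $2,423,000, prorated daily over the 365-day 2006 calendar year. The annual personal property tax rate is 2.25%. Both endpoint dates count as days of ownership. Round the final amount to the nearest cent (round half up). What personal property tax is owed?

$49,439.16

Days held (2006-01-01 to 2006-11-27): 331 out of 365
Tax = $2,423,000 × 2.25% × 331/365 = $49,439.1575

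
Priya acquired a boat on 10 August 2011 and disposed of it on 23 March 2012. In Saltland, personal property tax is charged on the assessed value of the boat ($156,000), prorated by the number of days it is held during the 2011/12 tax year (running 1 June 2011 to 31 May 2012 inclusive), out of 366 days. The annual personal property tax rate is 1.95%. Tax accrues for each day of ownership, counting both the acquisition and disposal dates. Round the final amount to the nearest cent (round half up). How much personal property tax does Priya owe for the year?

$1,886.70

Days held (10 August 2011 – 23 March 2012): 227 out of 366
Tax = $156,000 × 1.95% × 227/366 = $1,886.7049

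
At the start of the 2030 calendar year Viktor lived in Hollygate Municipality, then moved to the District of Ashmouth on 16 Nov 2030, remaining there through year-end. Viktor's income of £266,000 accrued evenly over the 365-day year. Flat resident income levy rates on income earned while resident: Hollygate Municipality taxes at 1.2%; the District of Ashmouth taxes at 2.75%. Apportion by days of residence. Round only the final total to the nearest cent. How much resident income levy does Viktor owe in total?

Hollygate Municipality, 1 Jan – 15 Nov 2030: 319 days → £266,000 × 1.2% × 319/365 = £2,789.7205
The District of Ashmouth, 16 Nov – 31 Dec 2030: 46 days → £266,000 × 2.75% × 46/365 = £921.8904
Total = £3,711.6110

£3,711.61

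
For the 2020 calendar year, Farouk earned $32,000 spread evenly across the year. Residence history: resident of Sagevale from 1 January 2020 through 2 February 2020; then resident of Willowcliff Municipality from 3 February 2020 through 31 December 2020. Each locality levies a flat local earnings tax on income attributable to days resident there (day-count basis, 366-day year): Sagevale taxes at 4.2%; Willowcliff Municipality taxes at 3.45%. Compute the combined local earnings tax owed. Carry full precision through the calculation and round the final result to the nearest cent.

$1,125.64

Sagevale, 1 January – 2 February 2020: 33 days → $32,000 × 4.2% × 33/366 = $121.1803
Willowcliff Municipality, 3 February – 31 December 2020: 333 days → $32,000 × 3.45% × 333/366 = $1,004.4590
Total = $1,125.6393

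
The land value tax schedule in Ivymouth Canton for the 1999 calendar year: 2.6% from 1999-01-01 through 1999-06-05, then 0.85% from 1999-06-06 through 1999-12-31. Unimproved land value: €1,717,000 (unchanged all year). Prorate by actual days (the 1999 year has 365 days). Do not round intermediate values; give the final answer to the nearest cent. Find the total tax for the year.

1999-01-01 to 1999-06-05: 156 days at 2.6% → €1,717,000 × 2.6% × 156/365 = €19,079.8685
1999-06-06 to 1999-12-31: 209 days at 0.85% → €1,717,000 × 0.85% × 209/365 = €8,356.8507
Total = €27,436.7192

€27,436.72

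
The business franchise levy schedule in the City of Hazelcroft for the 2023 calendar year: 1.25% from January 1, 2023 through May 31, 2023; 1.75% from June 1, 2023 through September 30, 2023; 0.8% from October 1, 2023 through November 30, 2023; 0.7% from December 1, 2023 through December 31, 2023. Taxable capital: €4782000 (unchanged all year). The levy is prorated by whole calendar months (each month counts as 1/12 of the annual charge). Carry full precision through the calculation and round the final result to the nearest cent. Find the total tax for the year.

January 1 – May 31, 2023: 5 months at 1.25% → €4782000 × 1.25% × 5/12 = €24906.2500
June 1 – September 30, 2023: 4 months at 1.75% → €4782000 × 1.75% × 4/12 = €27895.0000
October 1 – November 30, 2023: 2 months at 0.8% → €4782000 × 0.8% × 2/12 = €6376.0000
December 1 – December 31, 2023: 1 month at 0.7% → €4782000 × 0.7% × 1/12 = €2789.5000
Total = €61966.7500

€61966.75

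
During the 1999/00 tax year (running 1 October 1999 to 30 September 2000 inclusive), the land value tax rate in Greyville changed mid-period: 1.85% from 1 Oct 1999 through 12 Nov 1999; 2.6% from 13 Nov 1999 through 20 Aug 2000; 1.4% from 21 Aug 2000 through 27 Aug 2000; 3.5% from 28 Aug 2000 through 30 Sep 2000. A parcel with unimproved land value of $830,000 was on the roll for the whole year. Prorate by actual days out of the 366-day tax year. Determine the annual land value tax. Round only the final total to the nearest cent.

$21,352.09

1 Oct – 12 Nov 1999: 43 days at 1.85% → $830,000 × 1.85% × 43/366 = $1,804.0027
13 Nov 1999 – 20 Aug 2000: 282 days at 2.6% → $830,000 × 2.6% × 282/366 = $16,627.2131
21 Aug – 27 Aug 2000: 7 days at 1.4% → $830,000 × 1.4% × 7/366 = $222.2404
28 Aug – 30 Sep 2000: 34 days at 3.5% → $830,000 × 3.5% × 34/366 = $2,698.6339
Total = $21,352.0902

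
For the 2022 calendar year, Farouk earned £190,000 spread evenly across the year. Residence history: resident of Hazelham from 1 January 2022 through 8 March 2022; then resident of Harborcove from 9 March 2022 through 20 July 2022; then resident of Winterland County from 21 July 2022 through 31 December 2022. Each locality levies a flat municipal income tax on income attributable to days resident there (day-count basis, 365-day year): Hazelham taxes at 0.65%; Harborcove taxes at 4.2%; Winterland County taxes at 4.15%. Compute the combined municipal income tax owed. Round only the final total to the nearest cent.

Hazelham, 1 January – 8 March 2022: 67 days → £190,000 × 0.65% × 67/365 = £226.6986
Harborcove, 9 March – 20 July 2022: 134 days → £190,000 × 4.2% × 134/365 = £2,929.6438
Winterland County, 21 July – 31 December 2022: 164 days → £190,000 × 4.15% × 164/365 = £3,542.8493
Total = £6,699.1918

£6,699.19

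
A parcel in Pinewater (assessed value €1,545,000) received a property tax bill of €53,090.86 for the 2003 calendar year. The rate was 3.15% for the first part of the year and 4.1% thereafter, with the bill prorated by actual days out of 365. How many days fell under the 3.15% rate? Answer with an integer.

255 days

Let d = days at the first rate; then 365 − d days at the second rate.
€1,545,000 × [3.15%·d + 4.1%·(365−d)] / 365 = €53,090.86
Solving gives d = 255, so the new rate took effect on September 13, 2003.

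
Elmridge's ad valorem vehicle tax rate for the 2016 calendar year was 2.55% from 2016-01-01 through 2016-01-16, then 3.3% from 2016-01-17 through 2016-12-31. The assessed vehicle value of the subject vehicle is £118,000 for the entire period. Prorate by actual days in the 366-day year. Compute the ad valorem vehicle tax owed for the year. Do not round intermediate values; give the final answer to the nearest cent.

2016-01-01 to 2016-01-16: 16 days at 2.55% → £118,000 × 2.55% × 16/366 = £131.5410
2016-01-17 to 2016-12-31: 350 days at 3.3% → £118,000 × 3.3% × 350/366 = £3,723.7705
Total = £3,855.3115

£3,855.31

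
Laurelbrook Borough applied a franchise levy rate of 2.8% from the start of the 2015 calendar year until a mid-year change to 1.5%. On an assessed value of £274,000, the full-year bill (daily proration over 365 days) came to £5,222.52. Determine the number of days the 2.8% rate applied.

114 days

Let d = days at the first rate; then 365 − d days at the second rate.
£274,000 × [2.8%·d + 1.5%·(365−d)] / 365 = £5,222.52
Solving gives d = 114, so the new rate took effect on 25 Apr 2015.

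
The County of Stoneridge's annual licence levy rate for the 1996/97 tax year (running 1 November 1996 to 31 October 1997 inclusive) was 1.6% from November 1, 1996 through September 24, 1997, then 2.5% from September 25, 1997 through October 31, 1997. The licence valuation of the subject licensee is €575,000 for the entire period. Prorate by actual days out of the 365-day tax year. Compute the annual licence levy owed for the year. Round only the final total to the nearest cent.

€9,724.59

November 1, 1996 – September 24, 1997: 328 days at 1.6% → €575,000 × 1.6% × 328/365 = €8,267.3973
September 25 – October 31, 1997: 37 days at 2.5% → €575,000 × 2.5% × 37/365 = €1,457.1918
Total = €9,724.5890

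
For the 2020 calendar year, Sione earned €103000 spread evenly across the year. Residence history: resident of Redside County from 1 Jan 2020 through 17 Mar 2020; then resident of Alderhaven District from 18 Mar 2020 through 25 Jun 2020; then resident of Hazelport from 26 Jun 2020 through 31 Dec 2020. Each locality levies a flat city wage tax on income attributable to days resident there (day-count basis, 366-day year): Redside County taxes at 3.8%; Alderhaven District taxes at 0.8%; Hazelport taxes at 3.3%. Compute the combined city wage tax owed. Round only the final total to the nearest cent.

Redside County, 1 Jan – 17 Mar 2020: 77 days → €103000 × 3.8% × 77/366 = €823.4372
Alderhaven District, 18 Mar – 25 Jun 2020: 100 days → €103000 × 0.8% × 100/366 = €225.1366
Hazelport, 26 Jun – 31 Dec 2020: 189 days → €103000 × 3.3% × 189/366 = €1755.2213
Total = €2803.7951

€2803.80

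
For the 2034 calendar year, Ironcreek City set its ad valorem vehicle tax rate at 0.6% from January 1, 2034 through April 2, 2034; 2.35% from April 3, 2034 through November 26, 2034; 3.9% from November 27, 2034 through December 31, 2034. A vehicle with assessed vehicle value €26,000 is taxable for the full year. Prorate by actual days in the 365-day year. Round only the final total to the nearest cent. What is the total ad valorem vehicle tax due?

€534.96

January 1 – April 2, 2034: 92 days at 0.6% → €26,000 × 0.6% × 92/365 = €39.3205
April 3 – November 26, 2034: 238 days at 2.35% → €26,000 × 2.35% × 238/365 = €398.4055
November 27 – December 31, 2034: 35 days at 3.9% → €26,000 × 3.9% × 35/365 = €97.2329
Total = €534.9589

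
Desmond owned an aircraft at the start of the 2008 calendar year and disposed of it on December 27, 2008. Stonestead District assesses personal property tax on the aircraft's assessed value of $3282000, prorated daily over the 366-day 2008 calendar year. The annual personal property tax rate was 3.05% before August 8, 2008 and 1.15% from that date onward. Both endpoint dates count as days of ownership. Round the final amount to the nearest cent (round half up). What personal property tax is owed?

January 1 – August 7, 2008: 220 days at 3.05% → $3282000 × 3.05% × 220/366 = $60170.0000
August 8 – December 27, 2008: 142 days at 1.15% → $3282000 × 1.15% × 142/366 = $14643.4590
Total = $74813.4590

$74813.46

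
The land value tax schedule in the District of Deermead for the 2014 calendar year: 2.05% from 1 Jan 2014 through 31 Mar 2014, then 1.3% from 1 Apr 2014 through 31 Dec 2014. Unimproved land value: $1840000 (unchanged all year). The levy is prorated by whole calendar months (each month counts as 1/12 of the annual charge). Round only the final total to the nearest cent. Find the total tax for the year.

1 Jan – 31 Mar 2014: 3 months at 2.05% → $1840000 × 2.05% × 3/12 = $9430.0000
1 Apr – 31 Dec 2014: 9 months at 1.3% → $1840000 × 1.3% × 9/12 = $17940.0000
Total = $27370.0000

$27370.00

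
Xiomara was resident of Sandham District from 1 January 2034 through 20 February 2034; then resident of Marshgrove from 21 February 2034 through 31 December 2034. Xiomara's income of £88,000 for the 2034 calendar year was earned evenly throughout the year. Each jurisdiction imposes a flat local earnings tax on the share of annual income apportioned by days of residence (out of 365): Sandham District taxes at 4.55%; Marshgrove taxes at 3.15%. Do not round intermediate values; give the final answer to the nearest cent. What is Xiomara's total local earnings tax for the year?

Sandham District, 1 January – 20 February 2034: 51 days → £88,000 × 4.55% × 51/365 = £559.4630
Marshgrove, 21 February – 31 December 2034: 314 days → £88,000 × 3.15% × 314/365 = £2,384.6795
Total = £2,944.1425

£2,944.14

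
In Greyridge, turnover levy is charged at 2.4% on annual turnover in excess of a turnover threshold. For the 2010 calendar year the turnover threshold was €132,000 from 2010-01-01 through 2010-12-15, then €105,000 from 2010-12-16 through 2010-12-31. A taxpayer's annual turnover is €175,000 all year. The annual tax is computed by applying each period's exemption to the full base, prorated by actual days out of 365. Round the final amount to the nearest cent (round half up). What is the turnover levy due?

2010-01-01 to 2010-12-15: 349 days, exemption €132,000 → (€175,000 − €132,000) × 2.4% × 349/365 = €986.7616
2010-12-16 to 2010-12-31: 16 days, exemption €105,000 → (€175,000 − €105,000) × 2.4% × 16/365 = €73.6438
Total = €1,060.4055

€1,060.41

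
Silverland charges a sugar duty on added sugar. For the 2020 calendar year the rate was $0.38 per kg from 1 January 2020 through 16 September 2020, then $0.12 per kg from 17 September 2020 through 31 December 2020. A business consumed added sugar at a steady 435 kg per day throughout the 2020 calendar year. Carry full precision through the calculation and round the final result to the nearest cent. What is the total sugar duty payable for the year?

1 January – 16 September 2020: 260 days × 435 kg/day = 113,100 kg at $0.38/kg → $42,978.00
17 September – 31 December 2020: 106 days × 435 kg/day = 46,110 kg at $0.12/kg → $5,533.20

$48,511.20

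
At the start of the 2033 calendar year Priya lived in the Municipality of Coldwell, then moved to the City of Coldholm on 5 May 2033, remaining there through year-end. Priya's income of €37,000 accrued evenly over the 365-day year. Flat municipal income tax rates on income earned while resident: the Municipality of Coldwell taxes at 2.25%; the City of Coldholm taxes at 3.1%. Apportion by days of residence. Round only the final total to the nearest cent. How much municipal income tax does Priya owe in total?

The Municipality of Coldwell, 1 Jan – 4 May 2033: 124 days → €37,000 × 2.25% × 124/365 = €282.8219
The City of Coldholm, 5 May – 31 Dec 2033: 241 days → €37,000 × 3.1% × 241/365 = €757.3342
Total = €1,040.1562

€1,040.16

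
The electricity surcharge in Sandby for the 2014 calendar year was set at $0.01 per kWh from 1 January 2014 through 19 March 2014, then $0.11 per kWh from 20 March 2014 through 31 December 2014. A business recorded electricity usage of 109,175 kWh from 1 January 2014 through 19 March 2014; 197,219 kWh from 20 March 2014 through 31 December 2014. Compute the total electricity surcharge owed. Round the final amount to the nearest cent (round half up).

$22,785.84

1 January – 19 March 2014: 109,175 kWh at $0.01/kWh → $1,091.75
20 March – 31 December 2014: 197,219 kWh at $0.11/kWh → $21,694.09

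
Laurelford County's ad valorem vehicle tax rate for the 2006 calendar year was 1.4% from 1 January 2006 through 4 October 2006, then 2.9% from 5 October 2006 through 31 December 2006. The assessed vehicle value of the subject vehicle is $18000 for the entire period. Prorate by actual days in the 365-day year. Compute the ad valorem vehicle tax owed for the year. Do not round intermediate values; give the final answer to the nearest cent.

1 January – 4 October 2006: 277 days at 1.4% → $18000 × 1.4% × 277/365 = $191.2438
5 October – 31 December 2006: 88 days at 2.9% → $18000 × 2.9% × 88/365 = $125.8521
Total = $317.0959

$317.10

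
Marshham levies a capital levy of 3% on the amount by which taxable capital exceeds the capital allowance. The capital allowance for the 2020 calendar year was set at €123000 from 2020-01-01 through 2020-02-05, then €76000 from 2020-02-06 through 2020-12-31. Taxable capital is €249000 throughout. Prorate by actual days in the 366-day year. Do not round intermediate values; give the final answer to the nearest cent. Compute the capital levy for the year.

€5051.31

2020-01-01 to 2020-02-05: 36 days, exemption €123000 → (€249000 − €123000) × 3% × 36/366 = €371.8033
2020-02-06 to 2020-12-31: 330 days, exemption €76000 → (€249000 − €76000) × 3% × 330/366 = €4679.5082
Total = €5051.3115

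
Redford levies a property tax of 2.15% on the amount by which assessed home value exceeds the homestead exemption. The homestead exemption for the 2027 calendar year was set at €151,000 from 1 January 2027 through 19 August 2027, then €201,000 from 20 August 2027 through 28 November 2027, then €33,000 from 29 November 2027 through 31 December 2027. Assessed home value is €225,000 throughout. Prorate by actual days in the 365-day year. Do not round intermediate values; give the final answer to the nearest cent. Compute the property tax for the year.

€1,522.91

1 January – 19 August 2027: 231 days, exemption €151,000 → (€225,000 − €151,000) × 2.15% × 231/365 = €1,006.9068
20 August – 28 November 2027: 101 days, exemption €201,000 → (€225,000 − €201,000) × 2.15% × 101/365 = €142.7836
29 November – 31 December 2027: 33 days, exemption €33,000 → (€225,000 − €33,000) × 2.15% × 33/365 = €373.2164
Total = €1,522.9068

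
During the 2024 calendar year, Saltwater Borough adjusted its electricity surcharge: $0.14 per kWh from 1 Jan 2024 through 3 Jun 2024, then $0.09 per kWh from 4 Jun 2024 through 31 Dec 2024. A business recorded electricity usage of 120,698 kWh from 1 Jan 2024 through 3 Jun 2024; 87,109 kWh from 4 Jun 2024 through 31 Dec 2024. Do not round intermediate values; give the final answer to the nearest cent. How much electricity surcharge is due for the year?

$24,737.53

1 Jan – 3 Jun 2024: 120,698 kWh at $0.14/kWh → $16,897.72
4 Jun – 31 Dec 2024: 87,109 kWh at $0.09/kWh → $7,839.81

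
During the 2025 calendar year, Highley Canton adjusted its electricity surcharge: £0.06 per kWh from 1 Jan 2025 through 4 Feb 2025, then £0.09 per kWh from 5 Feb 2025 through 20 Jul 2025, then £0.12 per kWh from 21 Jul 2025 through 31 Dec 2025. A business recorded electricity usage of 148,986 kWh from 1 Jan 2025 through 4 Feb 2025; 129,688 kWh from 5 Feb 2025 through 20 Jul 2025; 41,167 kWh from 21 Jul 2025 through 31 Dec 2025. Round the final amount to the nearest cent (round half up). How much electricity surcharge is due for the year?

£25,551.12

1 Jan – 4 Feb 2025: 148,986 kWh at £0.06/kWh → £8,939.16
5 Feb – 20 Jul 2025: 129,688 kWh at £0.09/kWh → £11,671.92
21 Jul – 31 Dec 2025: 41,167 kWh at £0.12/kWh → £4,940.04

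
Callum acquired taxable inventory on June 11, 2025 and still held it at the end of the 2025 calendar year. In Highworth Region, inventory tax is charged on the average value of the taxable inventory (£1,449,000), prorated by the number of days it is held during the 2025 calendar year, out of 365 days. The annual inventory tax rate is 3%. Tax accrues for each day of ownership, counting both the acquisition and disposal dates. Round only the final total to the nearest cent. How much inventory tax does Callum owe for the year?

£24,295.56

Days held (June 11 – December 31, 2025): 204 out of 365
Tax = £1,449,000 × 3% × 204/365 = £24,295.5616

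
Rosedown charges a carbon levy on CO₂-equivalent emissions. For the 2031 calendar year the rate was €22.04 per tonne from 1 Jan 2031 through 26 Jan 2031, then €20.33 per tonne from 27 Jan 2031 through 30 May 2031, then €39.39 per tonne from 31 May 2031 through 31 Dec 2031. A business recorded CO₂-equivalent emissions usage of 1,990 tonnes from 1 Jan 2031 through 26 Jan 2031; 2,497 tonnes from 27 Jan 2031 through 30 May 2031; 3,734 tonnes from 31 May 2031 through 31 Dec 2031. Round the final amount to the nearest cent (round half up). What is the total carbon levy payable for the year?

€241,705.87

1 Jan – 26 Jan 2031: 1,990 tonnes at €22.04/tonne → €43,859.60
27 Jan – 30 May 2031: 2,497 tonnes at €20.33/tonne → €50,764.01
31 May – 31 Dec 2031: 3,734 tonnes at €39.39/tonne → €147,082.26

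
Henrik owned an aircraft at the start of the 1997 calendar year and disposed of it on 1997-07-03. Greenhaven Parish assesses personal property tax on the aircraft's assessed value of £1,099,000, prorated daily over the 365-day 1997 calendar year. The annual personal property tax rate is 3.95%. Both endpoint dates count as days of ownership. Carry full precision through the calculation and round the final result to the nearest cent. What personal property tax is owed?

Days held (1997-01-01 to 1997-07-03): 184 out of 365
Tax = £1,099,000 × 3.95% × 184/365 = £21,883.6493

£21,883.65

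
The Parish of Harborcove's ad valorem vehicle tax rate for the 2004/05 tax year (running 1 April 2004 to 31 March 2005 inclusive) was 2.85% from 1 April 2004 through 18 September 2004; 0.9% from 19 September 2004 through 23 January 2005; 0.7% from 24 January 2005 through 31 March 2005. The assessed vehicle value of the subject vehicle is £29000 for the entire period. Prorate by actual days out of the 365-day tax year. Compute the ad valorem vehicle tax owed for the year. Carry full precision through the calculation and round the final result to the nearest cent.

£515.29

1 April – 18 September 2004: 171 days at 2.85% → £29000 × 2.85% × 171/365 = £387.2096
19 September 2004 – 23 January 2005: 127 days at 0.9% → £29000 × 0.9% × 127/365 = £90.8137
24 January – 31 March 2005: 67 days at 0.7% → £29000 × 0.7% × 67/365 = £37.2630
Total = £515.2863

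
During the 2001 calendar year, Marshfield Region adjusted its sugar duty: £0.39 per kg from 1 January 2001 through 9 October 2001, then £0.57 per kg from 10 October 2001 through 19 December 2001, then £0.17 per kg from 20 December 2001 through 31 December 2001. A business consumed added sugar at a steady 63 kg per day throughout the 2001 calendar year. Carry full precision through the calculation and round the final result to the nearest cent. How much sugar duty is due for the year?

1 January – 9 October 2001: 282 days × 63 kg/day = 17,766 kg at £0.39/kg → £6,928.74
10 October – 19 December 2001: 71 days × 63 kg/day = 4,473 kg at £0.57/kg → £2,549.61
20 December – 31 December 2001: 12 days × 63 kg/day = 756 kg at £0.17/kg → £128.52

£9,606.87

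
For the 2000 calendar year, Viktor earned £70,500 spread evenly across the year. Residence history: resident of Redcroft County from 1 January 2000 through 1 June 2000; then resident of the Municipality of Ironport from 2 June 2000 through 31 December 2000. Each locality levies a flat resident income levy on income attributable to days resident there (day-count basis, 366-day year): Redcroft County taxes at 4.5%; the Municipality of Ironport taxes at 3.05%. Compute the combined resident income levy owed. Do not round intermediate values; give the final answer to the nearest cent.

Redcroft County, 1 January – 1 June 2000: 153 days → £70,500 × 4.5% × 153/366 = £1,326.2090
The Municipality of Ironport, 2 June – 31 December 2000: 213 days → £70,500 × 3.05% × 213/366 = £1,251.3750
Total = £2,577.5840

£2,577.58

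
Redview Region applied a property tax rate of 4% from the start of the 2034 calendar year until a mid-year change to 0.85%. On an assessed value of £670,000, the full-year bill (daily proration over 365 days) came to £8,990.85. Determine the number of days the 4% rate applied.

Let d = days at the first rate; then 365 − d days at the second rate.
£670,000 × [4%·d + 0.85%·(365−d)] / 365 = £8,990.85
Solving gives d = 57, so the new rate took effect on 27 Feb 2034.

57 days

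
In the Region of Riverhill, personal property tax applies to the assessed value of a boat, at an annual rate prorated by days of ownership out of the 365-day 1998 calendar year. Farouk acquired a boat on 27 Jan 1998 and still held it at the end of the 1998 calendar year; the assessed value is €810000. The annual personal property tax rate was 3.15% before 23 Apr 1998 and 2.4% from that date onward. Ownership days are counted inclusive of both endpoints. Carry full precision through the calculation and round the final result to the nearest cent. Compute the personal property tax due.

€19486.60

27 Jan – 22 Apr 1998: 86 days at 3.15% → €810000 × 3.15% × 86/365 = €6011.7534
23 Apr – 31 Dec 1998: 253 days at 2.4% → €810000 × 2.4% × 253/365 = €13474.8493
Total = €19486.6027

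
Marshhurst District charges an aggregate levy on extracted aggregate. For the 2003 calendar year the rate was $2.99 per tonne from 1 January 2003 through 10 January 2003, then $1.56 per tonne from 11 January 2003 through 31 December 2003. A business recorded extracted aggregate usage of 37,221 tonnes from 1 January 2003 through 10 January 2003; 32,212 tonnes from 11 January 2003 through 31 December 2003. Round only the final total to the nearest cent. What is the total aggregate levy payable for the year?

$161,541.51

1 January – 10 January 2003: 37,221 tonnes at $2.99/tonne → $111,290.79
11 January – 31 December 2003: 32,212 tonnes at $1.56/tonne → $50,250.72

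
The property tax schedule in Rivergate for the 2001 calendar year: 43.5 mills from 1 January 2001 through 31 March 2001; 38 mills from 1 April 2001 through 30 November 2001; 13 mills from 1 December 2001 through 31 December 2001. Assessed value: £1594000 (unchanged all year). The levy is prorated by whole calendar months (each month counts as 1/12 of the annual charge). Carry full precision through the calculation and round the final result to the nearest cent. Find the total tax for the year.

£59442.92

1 January – 31 March 2001: 3 months at 43.5 mills → £1594000 × 4.35% × 3/12 = £17334.7500
1 April – 30 November 2001: 8 months at 38 mills → £1594000 × 3.8% × 8/12 = £40381.3333
1 December – 31 December 2001: 1 month at 13 mills → £1594000 × 1.3% × 1/12 = £1726.8333
Total = £59442.9167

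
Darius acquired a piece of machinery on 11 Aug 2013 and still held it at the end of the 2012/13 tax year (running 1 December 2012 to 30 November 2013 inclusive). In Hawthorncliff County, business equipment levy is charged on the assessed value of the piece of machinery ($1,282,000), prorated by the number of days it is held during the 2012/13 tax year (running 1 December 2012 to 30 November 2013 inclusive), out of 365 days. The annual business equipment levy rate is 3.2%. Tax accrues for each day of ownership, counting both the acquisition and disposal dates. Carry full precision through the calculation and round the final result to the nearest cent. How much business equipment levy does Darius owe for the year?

$12,588.19

Days held (11 Aug – 30 Nov 2013): 112 out of 365
Tax = $1,282,000 × 3.2% × 112/365 = $12,588.1863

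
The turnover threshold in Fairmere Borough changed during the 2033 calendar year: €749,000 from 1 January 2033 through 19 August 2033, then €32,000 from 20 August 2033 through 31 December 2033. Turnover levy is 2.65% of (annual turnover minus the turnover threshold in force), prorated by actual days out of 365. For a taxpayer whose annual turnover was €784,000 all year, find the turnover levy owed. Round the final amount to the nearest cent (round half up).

1 January – 19 August 2033: 231 days, exemption €749,000 → (€784,000 − €749,000) × 2.65% × 231/365 = €586.9932
20 August – 31 December 2033: 134 days, exemption €32,000 → (€784,000 − €32,000) × 2.65% × 134/365 = €7,316.0329
Total = €7,903.0260

€7,903.03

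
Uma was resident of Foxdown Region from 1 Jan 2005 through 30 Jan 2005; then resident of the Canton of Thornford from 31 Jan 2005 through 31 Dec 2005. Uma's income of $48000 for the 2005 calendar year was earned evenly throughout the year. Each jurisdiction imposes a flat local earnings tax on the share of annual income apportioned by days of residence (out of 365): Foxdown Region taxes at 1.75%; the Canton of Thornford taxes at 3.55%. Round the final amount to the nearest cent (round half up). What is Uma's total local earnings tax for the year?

$1632.99

Foxdown Region, 1 Jan – 30 Jan 2005: 30 days → $48000 × 1.75% × 30/365 = $69.0411
The Canton of Thornford, 31 Jan – 31 Dec 2005: 335 days → $48000 × 3.55% × 335/365 = $1563.9452
Total = $1632.9863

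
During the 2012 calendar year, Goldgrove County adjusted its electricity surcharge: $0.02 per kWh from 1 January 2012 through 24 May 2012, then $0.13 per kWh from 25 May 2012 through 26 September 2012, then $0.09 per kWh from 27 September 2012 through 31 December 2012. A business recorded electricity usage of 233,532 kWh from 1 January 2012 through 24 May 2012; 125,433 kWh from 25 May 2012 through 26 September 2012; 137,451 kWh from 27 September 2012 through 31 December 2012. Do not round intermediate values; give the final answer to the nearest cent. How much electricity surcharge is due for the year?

1 January – 24 May 2012: 233,532 kWh at $0.02/kWh → $4,670.64
25 May – 26 September 2012: 125,433 kWh at $0.13/kWh → $16,306.29
27 September – 31 December 2012: 137,451 kWh at $0.09/kWh → $12,370.59

$33,347.52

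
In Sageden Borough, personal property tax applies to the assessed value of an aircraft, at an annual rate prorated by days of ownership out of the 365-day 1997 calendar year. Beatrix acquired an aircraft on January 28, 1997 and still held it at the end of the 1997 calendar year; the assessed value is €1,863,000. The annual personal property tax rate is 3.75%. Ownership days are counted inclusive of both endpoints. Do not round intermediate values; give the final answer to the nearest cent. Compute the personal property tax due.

€64,694.59

Days held (January 28 – December 31, 1997): 338 out of 365
Tax = €1,863,000 × 3.75% × 338/365 = €64,694.5890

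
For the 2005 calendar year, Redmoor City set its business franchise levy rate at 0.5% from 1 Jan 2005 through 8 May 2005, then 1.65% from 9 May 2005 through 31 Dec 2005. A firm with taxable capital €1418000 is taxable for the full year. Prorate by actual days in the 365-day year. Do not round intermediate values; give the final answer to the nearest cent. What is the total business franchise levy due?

1 Jan – 8 May 2005: 128 days at 0.5% → €1418000 × 0.5% × 128/365 = €2486.3562
9 May – 31 Dec 2005: 237 days at 1.65% → €1418000 × 1.65% × 237/365 = €15192.0247
Total = €17678.3808

€17678.38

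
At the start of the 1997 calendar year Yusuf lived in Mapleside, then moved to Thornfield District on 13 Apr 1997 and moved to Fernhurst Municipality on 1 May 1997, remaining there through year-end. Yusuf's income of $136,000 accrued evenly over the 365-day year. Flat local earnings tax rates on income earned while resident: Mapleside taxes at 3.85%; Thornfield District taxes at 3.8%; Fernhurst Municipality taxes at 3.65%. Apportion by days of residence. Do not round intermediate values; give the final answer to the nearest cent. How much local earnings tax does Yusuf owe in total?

Mapleside, 1 Jan – 12 Apr 1997: 102 days → $136,000 × 3.85% × 102/365 = $1,463.2110
Thornfield District, 13 Apr – 30 Apr 1997: 18 days → $136,000 × 3.8% × 18/365 = $254.8603
Fernhurst Municipality, 1 May – 31 Dec 1997: 245 days → $136,000 × 3.65% × 245/365 = $3,332.0000
Total = $5,050.0712

$5,050.07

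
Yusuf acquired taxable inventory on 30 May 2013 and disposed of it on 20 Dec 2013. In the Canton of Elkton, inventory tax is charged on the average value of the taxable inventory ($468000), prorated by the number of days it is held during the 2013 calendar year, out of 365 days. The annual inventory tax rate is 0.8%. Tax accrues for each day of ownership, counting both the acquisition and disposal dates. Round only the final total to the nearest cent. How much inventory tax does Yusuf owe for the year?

Days held (30 May – 20 Dec 2013): 205 out of 365
Tax = $468000 × 0.8% × 205/365 = $2102.7945

$2102.79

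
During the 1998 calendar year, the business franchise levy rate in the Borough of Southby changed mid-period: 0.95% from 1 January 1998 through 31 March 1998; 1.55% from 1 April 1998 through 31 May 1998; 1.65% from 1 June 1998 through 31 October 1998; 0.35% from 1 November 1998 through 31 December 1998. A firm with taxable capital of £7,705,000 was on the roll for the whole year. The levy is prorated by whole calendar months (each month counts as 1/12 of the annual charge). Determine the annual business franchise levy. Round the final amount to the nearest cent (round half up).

£95,670.42

1 January – 31 March 1998: 3 months at 0.95% → £7,705,000 × 0.95% × 3/12 = £18,299.3750
1 April – 31 May 1998: 2 months at 1.55% → £7,705,000 × 1.55% × 2/12 = £19,904.5833
1 June – 31 October 1998: 5 months at 1.65% → £7,705,000 × 1.65% × 5/12 = £52,971.8750
1 November – 31 December 1998: 2 months at 0.35% → £7,705,000 × 0.35% × 2/12 = £4,494.5833
Total = £95,670.4167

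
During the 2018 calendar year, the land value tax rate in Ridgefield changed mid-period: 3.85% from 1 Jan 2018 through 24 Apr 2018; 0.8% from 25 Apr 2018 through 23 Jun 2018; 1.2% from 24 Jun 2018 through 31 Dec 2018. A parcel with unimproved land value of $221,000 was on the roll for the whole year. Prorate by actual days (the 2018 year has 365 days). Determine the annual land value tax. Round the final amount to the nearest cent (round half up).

$4,335.84

1 Jan – 24 Apr 2018: 114 days at 3.85% → $221,000 × 3.85% × 114/365 = $2,657.4493
25 Apr – 23 Jun 2018: 60 days at 0.8% → $221,000 × 0.8% × 60/365 = $290.6301
24 Jun – 31 Dec 2018: 191 days at 1.2% → $221,000 × 1.2% × 191/365 = $1,387.7589
Total = $4,335.8384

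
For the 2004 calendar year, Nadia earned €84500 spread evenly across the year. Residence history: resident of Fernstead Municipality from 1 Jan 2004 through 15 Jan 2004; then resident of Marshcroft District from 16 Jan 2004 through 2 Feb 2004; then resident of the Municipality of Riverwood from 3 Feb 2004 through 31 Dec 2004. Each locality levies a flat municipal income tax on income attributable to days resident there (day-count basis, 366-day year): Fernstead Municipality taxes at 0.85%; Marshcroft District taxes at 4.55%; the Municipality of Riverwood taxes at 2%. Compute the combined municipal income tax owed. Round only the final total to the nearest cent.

€1756.15

Fernstead Municipality, 1 Jan – 15 Jan 2004: 15 days → €84500 × 0.85% × 15/366 = €29.4365
Marshcroft District, 16 Jan – 2 Feb 2004: 18 days → €84500 × 4.55% × 18/366 = €189.0861
The Municipality of Riverwood, 3 Feb – 31 Dec 2004: 333 days → €84500 × 2% × 333/366 = €1537.6230
Total = €1756.1455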